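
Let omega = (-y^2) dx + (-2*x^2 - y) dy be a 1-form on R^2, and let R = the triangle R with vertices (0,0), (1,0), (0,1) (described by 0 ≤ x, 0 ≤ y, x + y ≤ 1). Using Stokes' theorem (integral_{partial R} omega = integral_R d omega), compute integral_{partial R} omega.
integral_(partial R) omega = -1/3

Stokes: integral_partial_R omega = integral_R d omega with d omega = (∂Q/∂x - ∂P/∂y) dx ∧ dy.
  ∂Q/∂x = -4*x
  ∂P/∂y = -2*y
  integrand = ∂Q/∂x - ∂P/∂y = -4*x + 2*y.
Integrating over R: integral_0^1 integral_0^{1-x} (-4*x + 2*y) dy dx = -1/3.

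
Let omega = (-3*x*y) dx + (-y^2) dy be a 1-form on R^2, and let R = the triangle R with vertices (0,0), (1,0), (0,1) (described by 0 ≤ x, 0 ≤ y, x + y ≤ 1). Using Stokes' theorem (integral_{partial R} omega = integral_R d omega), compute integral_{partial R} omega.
integral_(partial R) omega = 1/2

Stokes: integral_partial_R omega = integral_R d omega with d omega = (∂Q/∂x - ∂P/∂y) dx ∧ dy.
  ∂Q/∂x = 0
  ∂P/∂y = -3*x
  integrand = ∂Q/∂x - ∂P/∂y = 3*x.
Integrating over R: integral_0^1 integral_0^{1-x} (3*x) dy dx = 1/2.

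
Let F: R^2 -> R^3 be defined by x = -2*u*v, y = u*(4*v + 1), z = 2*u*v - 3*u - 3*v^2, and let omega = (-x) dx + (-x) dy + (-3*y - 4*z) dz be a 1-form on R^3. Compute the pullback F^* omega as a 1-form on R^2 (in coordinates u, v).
F^* omega = (-36*u*v^2 + 80*u*v - 27*u + 24*v^3 - 36*v^2) du + (-36*u^2*v + 18*u^2 + 144*u*v^2 - 54*u*v - 72*v^3) dv

Using F^*(f dg) = (f ∘ F) d(g ∘ F), substitute each coordinate x_i by F_i(u, v) in f_i, and replace dx_i by d F_i = (∂F_i/∂u) du + (∂F_i/∂v) dv.
  For the x component: f_1(F) = 2*u*v; d F_1 = (-2*v) du + (-2*u) dv
  For the y component: f_2(F) = 2*u*v; d F_2 = (4*v + 1) du + (4*u) dv
  For the z component: f_3(F) = -20*u*v + 9*u + 12*v^2; d F_3 = (2*v - 3) du + (2*u - 6*v) dv
Combining and collecting du, dv coefficients:
  coeff of du: -36*u*v^2 + 80*u*v - 27*u + 24*v^3 - 36*v^2
  coeff of dv: -36*u^2*v + 18*u^2 + 144*u*v^2 - 54*u*v - 72*v^3
F^* omega = (-36*u*v^2 + 80*u*v - 27*u + 24*v^3 - 36*v^2) du + (-36*u^2*v + 18*u^2 + 144*u*v^2 - 54*u*v - 72*v^3) dv.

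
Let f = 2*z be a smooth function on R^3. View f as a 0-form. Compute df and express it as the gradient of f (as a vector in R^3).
df = (0) dx + (0) dy + (2) dz; grad f = (0, 0, 2)

For a 0-form f, d f = (∂f/∂x) dx + (∂f/∂y) dy + (∂f/∂z) dz. The components of the vector representation are exactly the entries of grad f in Cartesian coordinates:
  ∂f/∂x = 0
  ∂f/∂y = 0
  ∂f/∂z = 2.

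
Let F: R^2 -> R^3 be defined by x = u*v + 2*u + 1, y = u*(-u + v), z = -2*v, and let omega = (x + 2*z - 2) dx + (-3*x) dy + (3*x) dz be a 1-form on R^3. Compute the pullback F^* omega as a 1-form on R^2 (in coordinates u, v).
F^* omega = (6*u^2*v + 12*u^2 - 2*u*v^2 - 2*u*v + 10*u - 4*v^2 - 12*v - 2) du + (-2*u^2*v - 4*u^2 - 10*u*v - 16*u - 6) dv

Using F^*(f dg) = (f ∘ F) d(g ∘ F), substitute each coordinate x_i by F_i(u, v) in f_i, and replace dx_i by d F_i = (∂F_i/∂u) du + (∂F_i/∂v) dv.
  For the x component: f_1(F) = u*v + 2*u - 4*v - 1; d F_1 = (v + 2) du + (u) dv
  For the y component: f_2(F) = -3*u*v - 6*u - 3; d F_2 = (-2*u + v) du + (u) dv
  For the z component: f_3(F) = 3*u*v + 6*u + 3; d F_3 = (0) du + (-2) dv
Combining and collecting du, dv coefficients:
  coeff of du: 6*u^2*v + 12*u^2 - 2*u*v^2 - 2*u*v + 10*u - 4*v^2 - 12*v - 2
  coeff of dv: -2*u^2*v - 4*u^2 - 10*u*v - 16*u - 6
F^* omega = (6*u^2*v + 12*u^2 - 2*u*v^2 - 2*u*v + 10*u - 4*v^2 - 12*v - 2) du + (-2*u^2*v - 4*u^2 - 10*u*v - 16*u - 6) dv.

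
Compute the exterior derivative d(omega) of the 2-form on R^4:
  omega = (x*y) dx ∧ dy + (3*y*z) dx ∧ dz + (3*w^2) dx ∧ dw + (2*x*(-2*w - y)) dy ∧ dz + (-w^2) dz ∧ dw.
d(omega) = (-4*w - 2*y - 3*z) dx ∧ dy ∧ dz + (-4*x) dy ∧ dz ∧ dw

For a 2-form omega = sum_{i<j} g_{ij} dx_i ∧ dx_j, the exterior derivative is
  d(omega) = sum_{i<j} d(g_{ij}) ∧ dx_i ∧ dx_j = sum_{i<j, k} (∂g_{ij}/∂x_k) dx_k ∧ dx_i ∧ dx_j.
Expand each term, using dx_k ∧ dx_i ∧ dx_j = sgn(permutation) dx_{(a)} ∧ dx_{(b)} ∧ dx_{(c)} with (a < b < c) sorted:
  d(3*y*z) includes (∂/∂y)(3*y*z) dy = (3*z) dy, which multiplied by dx ∧ dz gives (-3*z) dx ∧ dy ∧ dz
  d(2*x*(-2*w - y)) includes (∂/∂x)(2*x*(-2*w - y)) dx = (-4*w - 2*y) dx, which multiplied by dy ∧ dz gives (-4*w - 2*y) dx ∧ dy ∧ dz
  d(2*x*(-2*w - y)) includes (∂/∂w)(2*x*(-2*w - y)) dw = (-4*x) dw, which multiplied by dy ∧ dz gives (-4*x) dy ∧ dz ∧ dw
Collecting like 3-forms: d(omega) = (-4*w - 2*y - 3*z) dx ∧ dy ∧ dz + (-4*x) dy ∧ dz ∧ dw.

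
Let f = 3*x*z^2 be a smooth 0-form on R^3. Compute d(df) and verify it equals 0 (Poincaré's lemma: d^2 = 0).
d(df) = 0

Step 1: df = sum_i (∂f/∂x_i) dx_i = (3*z^2) dx + (0) dy + (6*x*z) dz.
Step 2: Apply d again. Using the 1-form formula, the coefficient of dx ∧ dy in d(df) is ∂^2 f/∂x ∂y - ∂^2 f/∂y ∂x = (0) - (0) = 0 (equality of mixed partials for smooth f).
Similarly for dx ∧ dz and dy ∧ dz — all coefficients vanish. So d(df) = 0.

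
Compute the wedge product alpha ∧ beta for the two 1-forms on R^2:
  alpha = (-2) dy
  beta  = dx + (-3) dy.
alpha ∧ beta = (2) dx ∧ dy

Distribute the wedge, using dx_i ∧ dx_j = -dx_j ∧ dx_i and dx_i ∧ dx_i = 0. For each pair (i, j) with i < j, the coefficient of dx_i ∧ dx_j in alpha ∧ beta is (alpha_i * beta_j - alpha_j * beta_i). Collecting: alpha ∧ beta = (2) dx ∧ dy.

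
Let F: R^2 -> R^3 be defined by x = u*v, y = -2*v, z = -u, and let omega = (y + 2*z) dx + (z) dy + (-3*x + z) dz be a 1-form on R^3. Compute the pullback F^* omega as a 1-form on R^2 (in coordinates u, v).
F^* omega = (u*v + u - 2*v^2) du + (2*u*(-u - v + 1)) dv

Using F^*(f dg) = (f ∘ F) d(g ∘ F), substitute each coordinate x_i by F_i(u, v) in f_i, and replace dx_i by d F_i = (∂F_i/∂u) du + (∂F_i/∂v) dv.
  For the x component: f_1(F) = -2*u - 2*v; d F_1 = (v) du + (u) dv
  For the y component: f_2(F) = -u; d F_2 = (0) du + (-2) dv
  For the z component: f_3(F) = u*(-3*v - 1); d F_3 = (-1) du + (0) dv
Combining and collecting du, dv coefficients:
  coeff of du: u*v + u - 2*v^2
  coeff of dv: 2*u*(-u - v + 1)
F^* omega = (u*v + u - 2*v^2) du + (2*u*(-u - v + 1)) dv.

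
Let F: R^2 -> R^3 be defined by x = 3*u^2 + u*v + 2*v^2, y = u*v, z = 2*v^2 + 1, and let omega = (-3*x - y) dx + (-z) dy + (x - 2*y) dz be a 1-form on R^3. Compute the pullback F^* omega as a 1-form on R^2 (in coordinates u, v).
F^* omega = (-54*u^3 - 33*u^2*v - 40*u*v^2 - 8*v^3 - v) du + (-9*u^3 - 28*u^2*v - 28*u*v^2 - u - 16*v^3) dv

Using F^*(f dg) = (f ∘ F) d(g ∘ F), substitute each coordinate x_i by F_i(u, v) in f_i, and replace dx_i by d F_i = (∂F_i/∂u) du + (∂F_i/∂v) dv.
  For the x component: f_1(F) = -9*u^2 - 4*u*v - 6*v^2; d F_1 = (6*u + v) du + (u + 4*v) dv
  For the y component: f_2(F) = -2*v^2 - 1; d F_2 = (v) du + (u) dv
  For the z component: f_3(F) = 3*u^2 - u*v + 2*v^2; d F_3 = (0) du + (4*v) dv
Combining and collecting du, dv coefficients:
  coeff of du: -54*u^3 - 33*u^2*v - 40*u*v^2 - 8*v^3 - v
  coeff of dv: -9*u^3 - 28*u^2*v - 28*u*v^2 - u - 16*v^3
F^* omega = (-54*u^3 - 33*u^2*v - 40*u*v^2 - 8*v^3 - v) du + (-9*u^3 - 28*u^2*v - 28*u*v^2 - u - 16*v^3) dv.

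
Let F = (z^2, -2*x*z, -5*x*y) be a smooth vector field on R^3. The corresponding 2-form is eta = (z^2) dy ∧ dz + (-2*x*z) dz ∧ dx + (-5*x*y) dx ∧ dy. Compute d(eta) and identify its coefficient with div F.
d(eta) = (0) dx ∧ dy ∧ dz; div F = 0

For a 2-form in R^3 of the form above, applying d gives a 3-form with coefficient ∂P/∂x + ∂Q/∂y + ∂R/∂z:
  ∂P/∂x = 0
  ∂Q/∂y = 0
  ∂R/∂z = 0
Sum = 0, which is exactly div F.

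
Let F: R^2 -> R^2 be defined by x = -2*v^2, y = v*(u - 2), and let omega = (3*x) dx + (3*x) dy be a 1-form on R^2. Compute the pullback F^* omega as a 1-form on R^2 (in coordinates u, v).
F^* omega = (-6*v^3) du + (6*v^2*(-u + 4*v + 2)) dv

Using F^*(f dg) = (f ∘ F) d(g ∘ F), substitute each coordinate x_i by F_i(u, v) in f_i, and replace dx_i by d F_i = (∂F_i/∂u) du + (∂F_i/∂v) dv.
  For the x component: f_1(F) = -6*v^2; d F_1 = (0) du + (-4*v) dv
  For the y component: f_2(F) = -6*v^2; d F_2 = (v) du + (u - 2) dv
Combining and collecting du, dv coefficients:
  coeff of du: -6*v^3
  coeff of dv: 6*v^2*(-u + 4*v + 2)
F^* omega = (-6*v^3) du + (6*v^2*(-u + 4*v + 2)) dv.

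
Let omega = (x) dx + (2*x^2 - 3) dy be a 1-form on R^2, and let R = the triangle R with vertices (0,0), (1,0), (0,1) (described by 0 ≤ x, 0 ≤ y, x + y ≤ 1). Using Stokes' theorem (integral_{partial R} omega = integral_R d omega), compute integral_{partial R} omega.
integral_(partial R) omega = 2/3

Stokes: integral_partial_R omega = integral_R d omega with d omega = (∂Q/∂x - ∂P/∂y) dx ∧ dy.
  ∂Q/∂x = 4*x
  ∂P/∂y = 0
  integrand = ∂Q/∂x - ∂P/∂y = 4*x.
Integrating over R: integral_0^1 integral_0^{1-x} (4*x) dy dx = 2/3.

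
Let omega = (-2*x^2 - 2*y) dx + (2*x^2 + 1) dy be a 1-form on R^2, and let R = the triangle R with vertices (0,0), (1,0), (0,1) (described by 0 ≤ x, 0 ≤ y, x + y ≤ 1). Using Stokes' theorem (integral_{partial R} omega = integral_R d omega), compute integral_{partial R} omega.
integral_(partial R) omega = 5/3

Stokes: integral_partial_R omega = integral_R d omega with d omega = (∂Q/∂x - ∂P/∂y) dx ∧ dy.
  ∂Q/∂x = 4*x
  ∂P/∂y = -2
  integrand = ∂Q/∂x - ∂P/∂y = 4*x + 2.
Integrating over R: integral_0^1 integral_0^{1-x} (4*x + 2) dy dx = 5/3.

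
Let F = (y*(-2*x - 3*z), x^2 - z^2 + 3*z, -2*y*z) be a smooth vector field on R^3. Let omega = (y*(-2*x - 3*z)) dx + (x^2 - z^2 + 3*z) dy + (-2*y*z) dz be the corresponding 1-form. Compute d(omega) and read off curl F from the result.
d(omega) = (-3) dy ∧ dz + (-3*y) dz ∧ dx + (4*x + 3*z) dx ∧ dy; curl F = (-3, -3*y, 4*x + 3*z)

d omega = sum_{i<j} (∂f_j/∂x_i - ∂f_i/∂x_j) dx_i ∧ dx_j. Under the identification (dy ∧ dz, dz ∧ dx, dx ∧ dy) ↔ (e_x, e_y, e_z), the coefficients are exactly the components of curl F. Compute:
  ∂R/∂y - ∂Q/∂z = (-2*z) - (3 - 2*z) = -3
  ∂P/∂z - ∂R/∂x = (-3*y) - (0) = -3*y
  ∂Q/∂x - ∂P/∂y = (2*x) - (-2*x - 3*z) = 4*x + 3*z.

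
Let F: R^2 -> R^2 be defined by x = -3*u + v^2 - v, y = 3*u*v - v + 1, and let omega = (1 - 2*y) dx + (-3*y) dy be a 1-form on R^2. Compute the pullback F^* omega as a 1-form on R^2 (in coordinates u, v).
F^* omega = (-27*u*v^2 + 18*u*v + 9*v^2 - 15*v + 3) du + (-27*u^2*v - 12*u*v^2 + 24*u*v - 9*u + 4*v^2 - 7*v + 4) dv

Using F^*(f dg) = (f ∘ F) d(g ∘ F), substitute each coordinate x_i by F_i(u, v) in f_i, and replace dx_i by d F_i = (∂F_i/∂u) du + (∂F_i/∂v) dv.
  For the x component: f_1(F) = -6*u*v + 2*v - 1; d F_1 = (-3) du + (2*v - 1) dv
  For the y component: f_2(F) = -9*u*v + 3*v - 3; d F_2 = (3*v) du + (3*u - 1) dv
Combining and collecting du, dv coefficients:
  coeff of du: -27*u*v^2 + 18*u*v + 9*v^2 - 15*v + 3
  coeff of dv: -27*u^2*v - 12*u*v^2 + 24*u*v - 9*u + 4*v^2 - 7*v + 4
F^* omega = (-27*u*v^2 + 18*u*v + 9*v^2 - 15*v + 3) du + (-27*u^2*v - 12*u*v^2 + 24*u*v - 9*u + 4*v^2 - 7*v + 4) dv.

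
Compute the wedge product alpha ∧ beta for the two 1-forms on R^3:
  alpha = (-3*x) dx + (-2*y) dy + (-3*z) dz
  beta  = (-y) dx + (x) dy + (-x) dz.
alpha ∧ beta = (-3*x^2 - 2*y^2) dx ∧ dy + (3*x^2 - 3*y*z) dx ∧ dz + (x*(2*y + 3*z)) dy ∧ dz

Distribute the wedge, using dx_i ∧ dx_j = -dx_j ∧ dx_i and dx_i ∧ dx_i = 0. For each pair (i, j) with i < j, the coefficient of dx_i ∧ dx_j in alpha ∧ beta is (alpha_i * beta_j - alpha_j * beta_i). Collecting: alpha ∧ beta = (-3*x^2 - 2*y^2) dx ∧ dy + (3*x^2 - 3*y*z) dx ∧ dz + (x*(2*y + 3*z)) dy ∧ dz.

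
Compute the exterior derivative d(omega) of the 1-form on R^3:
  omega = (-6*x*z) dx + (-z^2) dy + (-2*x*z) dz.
d(omega) = (6*x - 2*z) dx ∧ dz + (2*z) dy ∧ dz

For a 1-form omega = sum_i f_i dx_i, the exterior derivative is
  d(omega) = sum_{i < j} (∂f_j/∂x_i - ∂f_i/∂x_j) dx_i ∧ dx_j.
  coefficient of dx ∧ dz: ∂f_3/∂x - ∂f_1/∂z = ∂(-2*x*z)/∂x - ∂(-6*x*z)/∂z = 6*x - 2*z
  coefficient of dy ∧ dz: ∂f_3/∂y - ∂f_2/∂z = ∂(-2*x*z)/∂y - ∂(-z^2)/∂z = 2*z
Assembling: d(omega) = (6*x - 2*z) dx ∧ dz + (2*z) dy ∧ dz.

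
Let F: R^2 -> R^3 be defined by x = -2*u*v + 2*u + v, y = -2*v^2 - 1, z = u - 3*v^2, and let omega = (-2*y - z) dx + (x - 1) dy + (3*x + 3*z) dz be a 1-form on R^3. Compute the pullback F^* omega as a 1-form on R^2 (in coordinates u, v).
F^* omega = (-4*u*v + 7*u - 14*v^3 + 5*v^2 - v + 4) du + (2*u^2 + 30*u*v^2 - 62*u*v - 5*u + 54*v^3 - 15*v^2 + 4*v + 2) dv

Using F^*(f dg) = (f ∘ F) d(g ∘ F), substitute each coordinate x_i by F_i(u, v) in f_i, and replace dx_i by d F_i = (∂F_i/∂u) du + (∂F_i/∂v) dv.
  For the x component: f_1(F) = -u + 7*v^2 + 2; d F_1 = (2 - 2*v) du + (1 - 2*u) dv
  For the y component: f_2(F) = -2*u*v + 2*u + v - 1; d F_2 = (0) du + (-4*v) dv
  For the z component: f_3(F) = -6*u*v + 9*u - 9*v^2 + 3*v; d F_3 = (1) du + (-6*v) dv
Combining and collecting du, dv coefficients:
  coeff of du: -4*u*v + 7*u - 14*v^3 + 5*v^2 - v + 4
  coeff of dv: 2*u^2 + 30*u*v^2 - 62*u*v - 5*u + 54*v^3 - 15*v^2 + 4*v + 2
F^* omega = (-4*u*v + 7*u - 14*v^3 + 5*v^2 - v + 4) du + (2*u^2 + 30*u*v^2 - 62*u*v - 5*u + 54*v^3 - 15*v^2 + 4*v + 2) dv.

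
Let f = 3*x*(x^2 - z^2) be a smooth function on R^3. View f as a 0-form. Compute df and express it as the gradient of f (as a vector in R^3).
df = (9*x^2 - 3*z^2) dx + (0) dy + (-6*x*z) dz; grad f = (9*x^2 - 3*z^2, 0, -6*x*z)

For a 0-form f, d f = (∂f/∂x) dx + (∂f/∂y) dy + (∂f/∂z) dz. The components of the vector representation are exactly the entries of grad f in Cartesian coordinates:
  ∂f/∂x = 9*x^2 - 3*z^2
  ∂f/∂y = 0
  ∂f/∂z = -6*x*z.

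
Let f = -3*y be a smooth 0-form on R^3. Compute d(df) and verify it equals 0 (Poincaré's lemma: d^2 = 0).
d(df) = 0

Step 1: df = sum_i (∂f/∂x_i) dx_i = (0) dx + (-3) dy + (0) dz.
Step 2: Apply d again. Using the 1-form formula, the coefficient of dx ∧ dy in d(df) is ∂^2 f/∂x ∂y - ∂^2 f/∂y ∂x = (0) - (0) = 0 (equality of mixed partials for smooth f).
Similarly for dx ∧ dz and dy ∧ dz — all coefficients vanish. So d(df) = 0.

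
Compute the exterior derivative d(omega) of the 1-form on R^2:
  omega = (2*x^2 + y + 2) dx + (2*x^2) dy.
d(omega) = (4*x - 1) dx ∧ dy

For a 1-form omega = sum_i f_i dx_i, the exterior derivative is
  d(omega) = sum_{i < j} (∂f_j/∂x_i - ∂f_i/∂x_j) dx_i ∧ dx_j.
  coefficient of dx ∧ dy: ∂f_2/∂x - ∂f_1/∂y = ∂(2*x^2)/∂x - ∂(2*x^2 + y + 2)/∂y = 4*x - 1
Assembling: d(omega) = (4*x - 1) dx ∧ dy.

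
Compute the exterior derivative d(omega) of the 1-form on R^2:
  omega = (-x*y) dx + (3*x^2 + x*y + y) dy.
d(omega) = (7*x + y) dx ∧ dy

For a 1-form omega = sum_i f_i dx_i, the exterior derivative is
  d(omega) = sum_{i < j} (∂f_j/∂x_i - ∂f_i/∂x_j) dx_i ∧ dx_j.
  coefficient of dx ∧ dy: ∂f_2/∂x - ∂f_1/∂y = ∂(3*x^2 + x*y + y)/∂x - ∂(-x*y)/∂y = 7*x + y
Assembling: d(omega) = (7*x + y) dx ∧ dy.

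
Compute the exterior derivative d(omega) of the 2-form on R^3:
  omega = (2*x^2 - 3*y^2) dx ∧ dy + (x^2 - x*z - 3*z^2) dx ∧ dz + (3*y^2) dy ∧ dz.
d(omega) = 0

For a 2-form omega = sum_{i<j} g_{ij} dx_i ∧ dx_j, the exterior derivative is
  d(omega) = sum_{i<j} d(g_{ij}) ∧ dx_i ∧ dx_j = sum_{i<j, k} (∂g_{ij}/∂x_k) dx_k ∧ dx_i ∧ dx_j.
Expand each term, using dx_k ∧ dx_i ∧ dx_j = sgn(permutation) dx_{(a)} ∧ dx_{(b)} ∧ dx_{(c)} with (a < b < c) sorted:

Collecting like 3-forms: d(omega) = 0.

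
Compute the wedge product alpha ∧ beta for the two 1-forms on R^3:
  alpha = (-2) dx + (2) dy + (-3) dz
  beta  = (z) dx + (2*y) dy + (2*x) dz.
alpha ∧ beta = (-4*y - 2*z) dx ∧ dy + (-4*x + 3*z) dx ∧ dz + (4*x + 6*y) dy ∧ dz

Distribute the wedge, using dx_i ∧ dx_j = -dx_j ∧ dx_i and dx_i ∧ dx_i = 0. For each pair (i, j) with i < j, the coefficient of dx_i ∧ dx_j in alpha ∧ beta is (alpha_i * beta_j - alpha_j * beta_i). Collecting: alpha ∧ beta = (-4*y - 2*z) dx ∧ dy + (-4*x + 3*z) dx ∧ dz + (4*x + 6*y) dy ∧ dz.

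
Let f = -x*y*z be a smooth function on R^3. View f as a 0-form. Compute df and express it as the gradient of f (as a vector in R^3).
df = (-y*z) dx + (-x*z) dy + (-x*y) dz; grad f = (-y*z, -x*z, -x*y)

For a 0-form f, d f = (∂f/∂x) dx + (∂f/∂y) dy + (∂f/∂z) dz. The components of the vector representation are exactly the entries of grad f in Cartesian coordinates:
  ∂f/∂x = -y*z
  ∂f/∂y = -x*z
  ∂f/∂z = -x*y.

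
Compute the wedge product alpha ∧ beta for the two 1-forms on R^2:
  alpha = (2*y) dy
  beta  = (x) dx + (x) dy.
alpha ∧ beta = (-2*x*y) dx ∧ dy

Distribute the wedge, using dx_i ∧ dx_j = -dx_j ∧ dx_i and dx_i ∧ dx_i = 0. For each pair (i, j) with i < j, the coefficient of dx_i ∧ dx_j in alpha ∧ beta is (alpha_i * beta_j - alpha_j * beta_i). Collecting: alpha ∧ beta = (-2*x*y) dx ∧ dy.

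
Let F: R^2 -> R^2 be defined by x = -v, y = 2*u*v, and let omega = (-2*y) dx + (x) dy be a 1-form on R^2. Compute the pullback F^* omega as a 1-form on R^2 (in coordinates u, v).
F^* omega = (-2*v^2) du + (2*u*v) dv

Using F^*(f dg) = (f ∘ F) d(g ∘ F), substitute each coordinate x_i by F_i(u, v) in f_i, and replace dx_i by d F_i = (∂F_i/∂u) du + (∂F_i/∂v) dv.
  For the x component: f_1(F) = -4*u*v; d F_1 = (0) du + (-1) dv
  For the y component: f_2(F) = -v; d F_2 = (2*v) du + (2*u) dv
Combining and collecting du, dv coefficients:
  coeff of du: -2*v^2
  coeff of dv: 2*u*v
F^* omega = (-2*v^2) du + (2*u*v) dv.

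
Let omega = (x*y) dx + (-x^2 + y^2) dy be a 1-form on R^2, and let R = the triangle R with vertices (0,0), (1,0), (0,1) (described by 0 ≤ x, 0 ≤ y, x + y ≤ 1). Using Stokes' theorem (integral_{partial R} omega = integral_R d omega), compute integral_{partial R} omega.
integral_(partial R) omega = -1/2

Stokes: integral_partial_R omega = integral_R d omega with d omega = (∂Q/∂x - ∂P/∂y) dx ∧ dy.
  ∂Q/∂x = -2*x
  ∂P/∂y = x
  integrand = ∂Q/∂x - ∂P/∂y = -3*x.
Integrating over R: integral_0^1 integral_0^{1-x} (-3*x) dy dx = -1/2.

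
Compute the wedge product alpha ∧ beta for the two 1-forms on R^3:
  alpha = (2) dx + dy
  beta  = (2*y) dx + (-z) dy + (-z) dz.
alpha ∧ beta = (-2*y - 2*z) dx ∧ dy + (-2*z) dx ∧ dz + (-z) dy ∧ dz

Distribute the wedge, using dx_i ∧ dx_j = -dx_j ∧ dx_i and dx_i ∧ dx_i = 0. For each pair (i, j) with i < j, the coefficient of dx_i ∧ dx_j in alpha ∧ beta is (alpha_i * beta_j - alpha_j * beta_i). Collecting: alpha ∧ beta = (-2*y - 2*z) dx ∧ dy + (-2*z) dx ∧ dz + (-z) dy ∧ dz.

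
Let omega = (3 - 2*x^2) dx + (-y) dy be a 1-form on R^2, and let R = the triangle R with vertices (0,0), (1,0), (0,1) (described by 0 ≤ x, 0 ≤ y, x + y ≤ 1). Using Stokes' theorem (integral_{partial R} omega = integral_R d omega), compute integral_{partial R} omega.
integral_(partial R) omega = 0

Stokes: integral_partial_R omega = integral_R d omega with d omega = (∂Q/∂x - ∂P/∂y) dx ∧ dy.
  ∂Q/∂x = 0
  ∂P/∂y = 0
  integrand = ∂Q/∂x - ∂P/∂y = 0.
Integrating over R: integral_0^1 integral_0^{1-x} (0) dy dx = 0.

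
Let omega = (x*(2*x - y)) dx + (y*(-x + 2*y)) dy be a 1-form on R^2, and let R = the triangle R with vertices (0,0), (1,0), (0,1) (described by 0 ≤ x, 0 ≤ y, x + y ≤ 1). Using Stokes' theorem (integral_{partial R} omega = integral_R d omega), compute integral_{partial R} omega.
integral_(partial R) omega = 0

Stokes: integral_partial_R omega = integral_R d omega with d omega = (∂Q/∂x - ∂P/∂y) dx ∧ dy.
  ∂Q/∂x = -y
  ∂P/∂y = -x
  integrand = ∂Q/∂x - ∂P/∂y = x - y.
Integrating over R: integral_0^1 integral_0^{1-x} (x - y) dy dx = 0.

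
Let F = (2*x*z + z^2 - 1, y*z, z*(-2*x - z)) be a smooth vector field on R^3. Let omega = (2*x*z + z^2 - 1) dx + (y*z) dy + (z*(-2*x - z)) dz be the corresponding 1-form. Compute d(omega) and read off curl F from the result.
d(omega) = (-y) dy ∧ dz + (2*x + 4*z) dz ∧ dx + (0) dx ∧ dy; curl F = (-y, 2*x + 4*z, 0)

d omega = sum_{i<j} (∂f_j/∂x_i - ∂f_i/∂x_j) dx_i ∧ dx_j. Under the identification (dy ∧ dz, dz ∧ dx, dx ∧ dy) ↔ (e_x, e_y, e_z), the coefficients are exactly the components of curl F. Compute:
  ∂R/∂y - ∂Q/∂z = (0) - (y) = -y
  ∂P/∂z - ∂R/∂x = (2*x + 2*z) - (-2*z) = 2*x + 4*z
  ∂Q/∂x - ∂P/∂y = (0) - (0) = 0.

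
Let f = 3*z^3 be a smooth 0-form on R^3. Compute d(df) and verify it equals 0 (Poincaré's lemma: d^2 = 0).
d(df) = 0

Step 1: df = sum_i (∂f/∂x_i) dx_i = (0) dx + (0) dy + (9*z^2) dz.
Step 2: Apply d again. Using the 1-form formula, the coefficient of dx ∧ dy in d(df) is ∂^2 f/∂x ∂y - ∂^2 f/∂y ∂x = (0) - (0) = 0 (equality of mixed partials for smooth f).
Similarly for dx ∧ dz and dy ∧ dz — all coefficients vanish. So d(df) = 0.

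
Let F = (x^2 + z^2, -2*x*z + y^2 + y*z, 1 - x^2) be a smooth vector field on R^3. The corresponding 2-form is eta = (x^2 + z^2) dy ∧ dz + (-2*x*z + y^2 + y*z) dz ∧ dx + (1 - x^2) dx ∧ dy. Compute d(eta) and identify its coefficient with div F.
d(eta) = (2*x + 2*y + z) dx ∧ dy ∧ dz; div F = 2*x + 2*y + z

For a 2-form in R^3 of the form above, applying d gives a 3-form with coefficient ∂P/∂x + ∂Q/∂y + ∂R/∂z:
  ∂P/∂x = 2*x
  ∂Q/∂y = 2*y + z
  ∂R/∂z = 0
Sum = 2*x + 2*y + z, which is exactly div F.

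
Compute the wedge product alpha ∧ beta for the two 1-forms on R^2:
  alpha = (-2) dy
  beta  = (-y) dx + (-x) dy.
alpha ∧ beta = (-2*y) dx ∧ dy

Distribute the wedge, using dx_i ∧ dx_j = -dx_j ∧ dx_i and dx_i ∧ dx_i = 0. For each pair (i, j) with i < j, the coefficient of dx_i ∧ dx_j in alpha ∧ beta is (alpha_i * beta_j - alpha_j * beta_i). Collecting: alpha ∧ beta = (-2*y) dx ∧ dy.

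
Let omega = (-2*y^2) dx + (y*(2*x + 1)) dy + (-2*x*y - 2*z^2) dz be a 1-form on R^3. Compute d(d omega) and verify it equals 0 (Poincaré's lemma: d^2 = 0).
d(d omega) = 0

Step 1: d omega = sum_{i<j} (∂f_j/∂x_i - ∂f_i/∂x_j) dx_i ∧ dx_j:
  coeff of dx ∧ dy: 6*y
  coeff of dx ∧ dz: -2*y
  coeff of dy ∧ dz: -2*x
Step 2: Apply d again to each 2-form coefficient. The only possible 3-form in R^3 is dx ∧ dy ∧ dz, with coefficient
  ∂(coeff of dy∧dz)/∂x - ∂(coeff of dx∧dz)/∂y + ∂(coeff of dx∧dy)/∂z
  = ∂/∂x (-2*x) - ∂/∂y (-2*y) + ∂/∂z (6*y).
Each of these terms simplifies to sums of mixed partials that cancel in pairs. The result is 0 (by equality of mixed partials for smooth functions — Schwarz / Clairaut).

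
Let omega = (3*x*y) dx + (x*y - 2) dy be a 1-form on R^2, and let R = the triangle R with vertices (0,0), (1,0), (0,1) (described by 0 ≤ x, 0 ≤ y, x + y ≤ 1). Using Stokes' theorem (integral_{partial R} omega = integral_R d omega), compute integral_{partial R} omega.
integral_(partial R) omega = -1/3

Stokes: integral_partial_R omega = integral_R d omega with d omega = (∂Q/∂x - ∂P/∂y) dx ∧ dy.
  ∂Q/∂x = y
  ∂P/∂y = 3*x
  integrand = ∂Q/∂x - ∂P/∂y = -3*x + y.
Integrating over R: integral_0^1 integral_0^{1-x} (-3*x + y) dy dx = -1/3.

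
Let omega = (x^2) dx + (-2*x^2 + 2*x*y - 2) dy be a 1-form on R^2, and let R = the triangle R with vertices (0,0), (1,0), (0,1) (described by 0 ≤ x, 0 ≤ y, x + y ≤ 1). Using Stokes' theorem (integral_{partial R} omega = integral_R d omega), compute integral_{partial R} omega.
integral_(partial R) omega = -1/3

Stokes: integral_partial_R omega = integral_R d omega with d omega = (∂Q/∂x - ∂P/∂y) dx ∧ dy.
  ∂Q/∂x = -4*x + 2*y
  ∂P/∂y = 0
  integrand = ∂Q/∂x - ∂P/∂y = -4*x + 2*y.
Integrating over R: integral_0^1 integral_0^{1-x} (-4*x + 2*y) dy dx = -1/3.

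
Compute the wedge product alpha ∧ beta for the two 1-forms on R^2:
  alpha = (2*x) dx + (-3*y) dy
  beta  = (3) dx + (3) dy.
alpha ∧ beta = (6*x + 9*y) dx ∧ dy

Distribute the wedge, using dx_i ∧ dx_j = -dx_j ∧ dx_i and dx_i ∧ dx_i = 0. For each pair (i, j) with i < j, the coefficient of dx_i ∧ dx_j in alpha ∧ beta is (alpha_i * beta_j - alpha_j * beta_i). Collecting: alpha ∧ beta = (6*x + 9*y) dx ∧ dy.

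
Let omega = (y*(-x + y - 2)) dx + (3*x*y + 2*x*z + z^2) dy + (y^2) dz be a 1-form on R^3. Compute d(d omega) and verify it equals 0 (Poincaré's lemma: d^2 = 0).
d(d omega) = 0

Step 1: d omega = sum_{i<j} (∂f_j/∂x_i - ∂f_i/∂x_j) dx_i ∧ dx_j:
  coeff of dx ∧ dy: x + y + 2*z + 2
  coeff of dx ∧ dz: 0
  coeff of dy ∧ dz: -2*x + 2*y - 2*z
Step 2: Apply d again to each 2-form coefficient. The only possible 3-form in R^3 is dx ∧ dy ∧ dz, with coefficient
  ∂(coeff of dy∧dz)/∂x - ∂(coeff of dx∧dz)/∂y + ∂(coeff of dx∧dy)/∂z
  = ∂/∂x (-2*x + 2*y - 2*z) - ∂/∂y (0) + ∂/∂z (x + y + 2*z + 2).
Each of these terms simplifies to sums of mixed partials that cancel in pairs. The result is 0 (by equality of mixed partials for smooth functions — Schwarz / Clairaut).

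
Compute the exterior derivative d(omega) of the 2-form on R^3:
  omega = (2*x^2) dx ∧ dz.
d(omega) = 0

For a 2-form omega = sum_{i<j} g_{ij} dx_i ∧ dx_j, the exterior derivative is
  d(omega) = sum_{i<j} d(g_{ij}) ∧ dx_i ∧ dx_j = sum_{i<j, k} (∂g_{ij}/∂x_k) dx_k ∧ dx_i ∧ dx_j.
Expand each term, using dx_k ∧ dx_i ∧ dx_j = sgn(permutation) dx_{(a)} ∧ dx_{(b)} ∧ dx_{(c)} with (a < b < c) sorted:

Collecting like 3-forms: d(omega) = 0.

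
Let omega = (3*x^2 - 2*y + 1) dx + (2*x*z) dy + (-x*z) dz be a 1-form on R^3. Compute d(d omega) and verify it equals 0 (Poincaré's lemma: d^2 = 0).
d(d omega) = 0

Step 1: d omega = sum_{i<j} (∂f_j/∂x_i - ∂f_i/∂x_j) dx_i ∧ dx_j:
  coeff of dx ∧ dy: 2*z + 2
  coeff of dx ∧ dz: -z
  coeff of dy ∧ dz: -2*x
Step 2: Apply d again to each 2-form coefficient. The only possible 3-form in R^3 is dx ∧ dy ∧ dz, with coefficient
  ∂(coeff of dy∧dz)/∂x - ∂(coeff of dx∧dz)/∂y + ∂(coeff of dx∧dy)/∂z
  = ∂/∂x (-2*x) - ∂/∂y (-z) + ∂/∂z (2*z + 2).
Each of these terms simplifies to sums of mixed partials that cancel in pairs. The result is 0 (by equality of mixed partials for smooth functions — Schwarz / Clairaut).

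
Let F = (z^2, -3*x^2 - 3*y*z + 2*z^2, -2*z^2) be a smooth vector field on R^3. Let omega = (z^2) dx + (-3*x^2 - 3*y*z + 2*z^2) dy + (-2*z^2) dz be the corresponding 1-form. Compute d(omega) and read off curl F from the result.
d(omega) = (3*y - 4*z) dy ∧ dz + (2*z) dz ∧ dx + (-6*x) dx ∧ dy; curl F = (3*y - 4*z, 2*z, -6*x)

d omega = sum_{i<j} (∂f_j/∂x_i - ∂f_i/∂x_j) dx_i ∧ dx_j. Under the identification (dy ∧ dz, dz ∧ dx, dx ∧ dy) ↔ (e_x, e_y, e_z), the coefficients are exactly the components of curl F. Compute:
  ∂R/∂y - ∂Q/∂z = (0) - (-3*y + 4*z) = 3*y - 4*z
  ∂P/∂z - ∂R/∂x = (2*z) - (0) = 2*z
  ∂Q/∂x - ∂P/∂y = (-6*x) - (0) = -6*x.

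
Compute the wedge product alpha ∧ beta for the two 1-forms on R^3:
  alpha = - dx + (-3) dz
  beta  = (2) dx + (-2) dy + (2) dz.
alpha ∧ beta = (2) dx ∧ dy + (4) dx ∧ dz + (-6) dy ∧ dz

Distribute the wedge, using dx_i ∧ dx_j = -dx_j ∧ dx_i and dx_i ∧ dx_i = 0. For each pair (i, j) with i < j, the coefficient of dx_i ∧ dx_j in alpha ∧ beta is (alpha_i * beta_j - alpha_j * beta_i). Collecting: alpha ∧ beta = (2) dx ∧ dy + (4) dx ∧ dz + (-6) dy ∧ dz.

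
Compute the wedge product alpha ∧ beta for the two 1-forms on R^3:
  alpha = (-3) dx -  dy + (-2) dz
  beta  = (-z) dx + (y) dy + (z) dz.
alpha ∧ beta = (-3*y - z) dx ∧ dy + (-5*z) dx ∧ dz + (2*y - z) dy ∧ dz

Distribute the wedge, using dx_i ∧ dx_j = -dx_j ∧ dx_i and dx_i ∧ dx_i = 0. For each pair (i, j) with i < j, the coefficient of dx_i ∧ dx_j in alpha ∧ beta is (alpha_i * beta_j - alpha_j * beta_i). Collecting: alpha ∧ beta = (-3*y - z) dx ∧ dy + (-5*z) dx ∧ dz + (2*y - z) dy ∧ dz.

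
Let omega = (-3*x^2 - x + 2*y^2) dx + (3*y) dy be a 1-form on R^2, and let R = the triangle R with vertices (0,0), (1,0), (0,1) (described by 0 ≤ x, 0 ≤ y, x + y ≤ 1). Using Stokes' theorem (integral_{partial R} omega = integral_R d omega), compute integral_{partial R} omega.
integral_(partial R) omega = -2/3

Stokes: integral_partial_R omega = integral_R d omega with d omega = (∂Q/∂x - ∂P/∂y) dx ∧ dy.
  ∂Q/∂x = 0
  ∂P/∂y = 4*y
  integrand = ∂Q/∂x - ∂P/∂y = -4*y.
Integrating over R: integral_0^1 integral_0^{1-x} (-4*y) dy dx = -2/3.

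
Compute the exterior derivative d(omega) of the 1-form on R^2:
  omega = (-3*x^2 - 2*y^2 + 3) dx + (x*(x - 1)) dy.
d(omega) = (2*x + 4*y - 1) dx ∧ dy

For a 1-form omega = sum_i f_i dx_i, the exterior derivative is
  d(omega) = sum_{i < j} (∂f_j/∂x_i - ∂f_i/∂x_j) dx_i ∧ dx_j.
  coefficient of dx ∧ dy: ∂f_2/∂x - ∂f_1/∂y = ∂(x*(x - 1))/∂x - ∂(-3*x^2 - 2*y^2 + 3)/∂y = 2*x + 4*y - 1
Assembling: d(omega) = (2*x + 4*y - 1) dx ∧ dy.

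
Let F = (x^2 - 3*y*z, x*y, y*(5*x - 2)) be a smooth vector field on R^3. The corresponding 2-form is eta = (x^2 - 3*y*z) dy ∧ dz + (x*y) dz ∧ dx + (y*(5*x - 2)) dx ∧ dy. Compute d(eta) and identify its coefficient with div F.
d(eta) = (3*x) dx ∧ dy ∧ dz; div F = 3*x

For a 2-form in R^3 of the form above, applying d gives a 3-form with coefficient ∂P/∂x + ∂Q/∂y + ∂R/∂z:
  ∂P/∂x = 2*x
  ∂Q/∂y = x
  ∂R/∂z = 0
Sum = 3*x, which is exactly div F.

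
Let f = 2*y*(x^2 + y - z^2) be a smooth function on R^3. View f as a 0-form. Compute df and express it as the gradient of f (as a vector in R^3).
df = (4*x*y) dx + (2*x^2 + 4*y - 2*z^2) dy + (-4*y*z) dz; grad f = (4*x*y, 2*x^2 + 4*y - 2*z^2, -4*y*z)

For a 0-form f, d f = (∂f/∂x) dx + (∂f/∂y) dy + (∂f/∂z) dz. The components of the vector representation are exactly the entries of grad f in Cartesian coordinates:
  ∂f/∂x = 4*x*y
  ∂f/∂y = 2*x^2 + 4*y - 2*z^2
  ∂f/∂z = -4*y*z.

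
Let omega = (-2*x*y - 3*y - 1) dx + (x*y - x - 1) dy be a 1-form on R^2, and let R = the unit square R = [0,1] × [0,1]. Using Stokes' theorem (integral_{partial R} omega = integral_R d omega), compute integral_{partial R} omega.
integral_(partial R) omega = 7/2

Stokes: integral_partial_R omega = integral_R d omega with d omega = (∂Q/∂x - ∂P/∂y) dx ∧ dy.
  ∂Q/∂x = y - 1
  ∂P/∂y = -2*x - 3
  integrand = ∂Q/∂x - ∂P/∂y = 2*x + y + 2.
Integrating over R: integral_0^1 integral_0^1 (2*x + y + 2) dx dy = 7/2.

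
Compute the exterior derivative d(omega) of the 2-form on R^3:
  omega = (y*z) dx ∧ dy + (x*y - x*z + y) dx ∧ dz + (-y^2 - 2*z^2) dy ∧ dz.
d(omega) = (-x + y - 1) dx ∧ dy ∧ dz

For a 2-form omega = sum_{i<j} g_{ij} dx_i ∧ dx_j, the exterior derivative is
  d(omega) = sum_{i<j} d(g_{ij}) ∧ dx_i ∧ dx_j = sum_{i<j, k} (∂g_{ij}/∂x_k) dx_k ∧ dx_i ∧ dx_j.
Expand each term, using dx_k ∧ dx_i ∧ dx_j = sgn(permutation) dx_{(a)} ∧ dx_{(b)} ∧ dx_{(c)} with (a < b < c) sorted:
  d(y*z) includes (∂/∂z)(y*z) dz = (y) dz, which multiplied by dx ∧ dy gives (y) dx ∧ dy ∧ dz
  d(x*y - x*z + y) includes (∂/∂y)(x*y - x*z + y) dy = (x + 1) dy, which multiplied by dx ∧ dz gives (-x - 1) dx ∧ dy ∧ dz
Collecting like 3-forms: d(omega) = (-x + y - 1) dx ∧ dy ∧ dz.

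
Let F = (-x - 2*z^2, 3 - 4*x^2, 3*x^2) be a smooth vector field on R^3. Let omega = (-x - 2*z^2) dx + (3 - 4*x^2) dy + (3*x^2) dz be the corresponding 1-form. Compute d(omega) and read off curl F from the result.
d(omega) = (0) dy ∧ dz + (-6*x - 4*z) dz ∧ dx + (-8*x) dx ∧ dy; curl F = (0, -6*x - 4*z, -8*x)

d omega = sum_{i<j} (∂f_j/∂x_i - ∂f_i/∂x_j) dx_i ∧ dx_j. Under the identification (dy ∧ dz, dz ∧ dx, dx ∧ dy) ↔ (e_x, e_y, e_z), the coefficients are exactly the components of curl F. Compute:
  ∂R/∂y - ∂Q/∂z = (0) - (0) = 0
  ∂P/∂z - ∂R/∂x = (-4*z) - (6*x) = -6*x - 4*z
  ∂Q/∂x - ∂P/∂y = (-8*x) - (0) = -8*x.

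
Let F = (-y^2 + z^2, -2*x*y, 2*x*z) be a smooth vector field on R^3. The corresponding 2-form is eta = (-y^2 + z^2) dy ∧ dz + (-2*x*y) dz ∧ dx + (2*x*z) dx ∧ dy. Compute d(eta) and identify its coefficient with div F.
d(eta) = (0) dx ∧ dy ∧ dz; div F = 0

For a 2-form in R^3 of the form above, applying d gives a 3-form with coefficient ∂P/∂x + ∂Q/∂y + ∂R/∂z:
  ∂P/∂x = 0
  ∂Q/∂y = -2*x
  ∂R/∂z = 2*x
Sum = 0, which is exactly div F.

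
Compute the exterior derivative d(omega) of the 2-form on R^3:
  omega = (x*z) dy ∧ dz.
d(omega) = (z) dx ∧ dy ∧ dz

For a 2-form omega = sum_{i<j} g_{ij} dx_i ∧ dx_j, the exterior derivative is
  d(omega) = sum_{i<j} d(g_{ij}) ∧ dx_i ∧ dx_j = sum_{i<j, k} (∂g_{ij}/∂x_k) dx_k ∧ dx_i ∧ dx_j.
Expand each term, using dx_k ∧ dx_i ∧ dx_j = sgn(permutation) dx_{(a)} ∧ dx_{(b)} ∧ dx_{(c)} with (a < b < c) sorted:
  d(x*z) includes (∂/∂x)(x*z) dx = (z) dx, which multiplied by dy ∧ dz gives (z) dx ∧ dy ∧ dz
Collecting like 3-forms: d(omega) = (z) dx ∧ dy ∧ dz.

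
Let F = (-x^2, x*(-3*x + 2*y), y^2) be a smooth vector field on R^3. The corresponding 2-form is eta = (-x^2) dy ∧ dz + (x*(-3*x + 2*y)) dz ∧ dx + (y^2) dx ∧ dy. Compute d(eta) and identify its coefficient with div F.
d(eta) = (0) dx ∧ dy ∧ dz; div F = 0

For a 2-form in R^3 of the form above, applying d gives a 3-form with coefficient ∂P/∂x + ∂Q/∂y + ∂R/∂z:
  ∂P/∂x = -2*x
  ∂Q/∂y = 2*x
  ∂R/∂z = 0
Sum = 0, which is exactly div F.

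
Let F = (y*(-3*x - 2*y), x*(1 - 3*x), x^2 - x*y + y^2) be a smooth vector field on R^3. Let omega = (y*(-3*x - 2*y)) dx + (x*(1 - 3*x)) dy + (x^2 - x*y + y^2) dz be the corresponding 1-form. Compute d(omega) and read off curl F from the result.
d(omega) = (-x + 2*y) dy ∧ dz + (-2*x + y) dz ∧ dx + (-3*x + 4*y + 1) dx ∧ dy; curl F = (-x + 2*y, -2*x + y, -3*x + 4*y + 1)

d omega = sum_{i<j} (∂f_j/∂x_i - ∂f_i/∂x_j) dx_i ∧ dx_j. Under the identification (dy ∧ dz, dz ∧ dx, dx ∧ dy) ↔ (e_x, e_y, e_z), the coefficients are exactly the components of curl F. Compute:
  ∂R/∂y - ∂Q/∂z = (-x + 2*y) - (0) = -x + 2*y
  ∂P/∂z - ∂R/∂x = (0) - (2*x - y) = -2*x + y
  ∂Q/∂x - ∂P/∂y = (1 - 6*x) - (-3*x - 4*y) = -3*x + 4*y + 1.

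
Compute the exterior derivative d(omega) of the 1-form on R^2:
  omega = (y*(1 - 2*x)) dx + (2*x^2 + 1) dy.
d(omega) = (6*x - 1) dx ∧ dy

For a 1-form omega = sum_i f_i dx_i, the exterior derivative is
  d(omega) = sum_{i < j} (∂f_j/∂x_i - ∂f_i/∂x_j) dx_i ∧ dx_j.
  coefficient of dx ∧ dy: ∂f_2/∂x - ∂f_1/∂y = ∂(2*x^2 + 1)/∂x - ∂(y*(1 - 2*x))/∂y = 6*x - 1
Assembling: d(omega) = (6*x - 1) dx ∧ dy.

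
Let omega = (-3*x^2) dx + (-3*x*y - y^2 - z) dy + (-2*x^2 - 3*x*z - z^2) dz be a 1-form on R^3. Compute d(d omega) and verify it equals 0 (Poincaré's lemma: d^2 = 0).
d(d omega) = 0

Step 1: d omega = sum_{i<j} (∂f_j/∂x_i - ∂f_i/∂x_j) dx_i ∧ dx_j:
  coeff of dx ∧ dy: -3*y
  coeff of dx ∧ dz: -4*x - 3*z
  coeff of dy ∧ dz: 1
Step 2: Apply d again to each 2-form coefficient. The only possible 3-form in R^3 is dx ∧ dy ∧ dz, with coefficient
  ∂(coeff of dy∧dz)/∂x - ∂(coeff of dx∧dz)/∂y + ∂(coeff of dx∧dy)/∂z
  = ∂/∂x (1) - ∂/∂y (-4*x - 3*z) + ∂/∂z (-3*y).
Each of these terms simplifies to sums of mixed partials that cancel in pairs. The result is 0 (by equality of mixed partials for smooth functions — Schwarz / Clairaut).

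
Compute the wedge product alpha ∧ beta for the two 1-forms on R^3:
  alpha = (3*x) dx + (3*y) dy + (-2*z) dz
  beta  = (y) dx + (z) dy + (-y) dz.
alpha ∧ beta = (3*x*z - 3*y^2) dx ∧ dy + (y*(-3*x + 2*z)) dx ∧ dz + (-3*y^2 + 2*z^2) dy ∧ dz

Distribute the wedge, using dx_i ∧ dx_j = -dx_j ∧ dx_i and dx_i ∧ dx_i = 0. For each pair (i, j) with i < j, the coefficient of dx_i ∧ dx_j in alpha ∧ beta is (alpha_i * beta_j - alpha_j * beta_i). Collecting: alpha ∧ beta = (3*x*z - 3*y^2) dx ∧ dy + (y*(-3*x + 2*z)) dx ∧ dz + (-3*y^2 + 2*z^2) dy ∧ dz.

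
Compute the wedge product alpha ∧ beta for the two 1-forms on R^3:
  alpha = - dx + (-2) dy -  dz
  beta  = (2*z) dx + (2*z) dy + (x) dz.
alpha ∧ beta = (2*z) dx ∧ dy + (-x + 2*z) dx ∧ dz + (-2*x + 2*z) dy ∧ dz

Distribute the wedge, using dx_i ∧ dx_j = -dx_j ∧ dx_i and dx_i ∧ dx_i = 0. For each pair (i, j) with i < j, the coefficient of dx_i ∧ dx_j in alpha ∧ beta is (alpha_i * beta_j - alpha_j * beta_i). Collecting: alpha ∧ beta = (2*z) dx ∧ dy + (-x + 2*z) dx ∧ dz + (-2*x + 2*z) dy ∧ dz.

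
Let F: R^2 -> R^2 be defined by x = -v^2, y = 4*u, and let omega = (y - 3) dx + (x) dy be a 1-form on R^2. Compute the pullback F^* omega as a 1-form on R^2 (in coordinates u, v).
F^* omega = (-4*v^2) du + (2*v*(3 - 4*u)) dv

Using F^*(f dg) = (f ∘ F) d(g ∘ F), substitute each coordinate x_i by F_i(u, v) in f_i, and replace dx_i by d F_i = (∂F_i/∂u) du + (∂F_i/∂v) dv.
  For the x component: f_1(F) = 4*u - 3; d F_1 = (0) du + (-2*v) dv
  For the y component: f_2(F) = -v^2; d F_2 = (4) du + (0) dv
Combining and collecting du, dv coefficients:
  coeff of du: -4*v^2
  coeff of dv: 2*v*(3 - 4*u)
F^* omega = (-4*v^2) du + (2*v*(3 - 4*u)) dv.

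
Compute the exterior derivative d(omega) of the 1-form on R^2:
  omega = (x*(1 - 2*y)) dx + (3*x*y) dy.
d(omega) = (2*x + 3*y) dx ∧ dy

For a 1-form omega = sum_i f_i dx_i, the exterior derivative is
  d(omega) = sum_{i < j} (∂f_j/∂x_i - ∂f_i/∂x_j) dx_i ∧ dx_j.
  coefficient of dx ∧ dy: ∂f_2/∂x - ∂f_1/∂y = ∂(3*x*y)/∂x - ∂(x*(1 - 2*y))/∂y = 2*x + 3*y
Assembling: d(omega) = (2*x + 3*y) dx ∧ dy.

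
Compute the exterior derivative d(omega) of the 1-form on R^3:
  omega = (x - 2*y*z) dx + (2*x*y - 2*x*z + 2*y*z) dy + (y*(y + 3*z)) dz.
d(omega) = (2*y) dx ∧ dy + (2*y) dx ∧ dz + (2*x + 3*z) dy ∧ dz

For a 1-form omega = sum_i f_i dx_i, the exterior derivative is
  d(omega) = sum_{i < j} (∂f_j/∂x_i - ∂f_i/∂x_j) dx_i ∧ dx_j.
  coefficient of dx ∧ dy: ∂f_2/∂x - ∂f_1/∂y = ∂(2*x*y - 2*x*z + 2*y*z)/∂x - ∂(x - 2*y*z)/∂y = 2*y
  coefficient of dx ∧ dz: ∂f_3/∂x - ∂f_1/∂z = ∂(y*(y + 3*z))/∂x - ∂(x - 2*y*z)/∂z = 2*y
  coefficient of dy ∧ dz: ∂f_3/∂y - ∂f_2/∂z = ∂(y*(y + 3*z))/∂y - ∂(2*x*y - 2*x*z + 2*y*z)/∂z = 2*x + 3*z
Assembling: d(omega) = (2*y) dx ∧ dy + (2*y) dx ∧ dz + (2*x + 3*z) dy ∧ dz.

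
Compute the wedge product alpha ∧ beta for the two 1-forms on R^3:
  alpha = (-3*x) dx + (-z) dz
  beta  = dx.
alpha ∧ beta = (z) dx ∧ dz

Distribute the wedge, using dx_i ∧ dx_j = -dx_j ∧ dx_i and dx_i ∧ dx_i = 0. For each pair (i, j) with i < j, the coefficient of dx_i ∧ dx_j in alpha ∧ beta is (alpha_i * beta_j - alpha_j * beta_i). Collecting: alpha ∧ beta = (z) dx ∧ dz.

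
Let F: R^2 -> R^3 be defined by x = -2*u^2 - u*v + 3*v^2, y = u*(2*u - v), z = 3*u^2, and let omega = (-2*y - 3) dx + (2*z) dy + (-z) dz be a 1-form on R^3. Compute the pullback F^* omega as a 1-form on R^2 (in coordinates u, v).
F^* omega = (22*u^3 - 10*u^2*v - 2*u*v^2 + 12*u + 3*v) du + (-2*u^3 - 26*u^2*v + 12*u*v^2 + 3*u - 18*v) dv

Using F^*(f dg) = (f ∘ F) d(g ∘ F), substitute each coordinate x_i by F_i(u, v) in f_i, and replace dx_i by d F_i = (∂F_i/∂u) du + (∂F_i/∂v) dv.
  For the x component: f_1(F) = -4*u^2 + 2*u*v - 3; d F_1 = (-4*u - v) du + (-u + 6*v) dv
  For the y component: f_2(F) = 6*u^2; d F_2 = (4*u - v) du + (-u) dv
  For the z component: f_3(F) = -3*u^2; d F_3 = (6*u) du + (0) dv
Combining and collecting du, dv coefficients:
  coeff of du: 22*u^3 - 10*u^2*v - 2*u*v^2 + 12*u + 3*v
  coeff of dv: -2*u^3 - 26*u^2*v + 12*u*v^2 + 3*u - 18*v
F^* omega = (22*u^3 - 10*u^2*v - 2*u*v^2 + 12*u + 3*v) du + (-2*u^3 - 26*u^2*v + 12*u*v^2 + 3*u - 18*v) dv.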